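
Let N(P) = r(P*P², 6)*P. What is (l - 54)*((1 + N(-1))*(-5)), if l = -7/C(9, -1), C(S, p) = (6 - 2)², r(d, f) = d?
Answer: 4355/8 ≈ 544.38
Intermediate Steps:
C(S, p) = 16 (C(S, p) = 4² = 16)
N(P) = P⁴ (N(P) = (P*P²)*P = P³*P = P⁴)
l = -7/16 ≈ -0.43750
(l - 54)*((1 + N(-1))*(-5)) = (-7/16 - 54)*((1 + (-1)⁴)*(-5)) = -871*(1 + 1)*(-5)/16 = -871*(-5)/8 = -871/16*(-10) = 4355/8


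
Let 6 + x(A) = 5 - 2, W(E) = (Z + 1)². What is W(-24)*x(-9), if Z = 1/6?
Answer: -49/12 ≈ -4.0833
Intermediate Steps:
Z = ⅙ ≈ 0.16667
W(E) = 49/36 (W(E) = (⅙ + 1)² = (7/6)² = 49/36)
x(A) = -3 (x(A) = -6 + (5 - 2) = -6 + 3 = -3)
W(-24)*x(-9) = (49/36)*(-3) = -49/12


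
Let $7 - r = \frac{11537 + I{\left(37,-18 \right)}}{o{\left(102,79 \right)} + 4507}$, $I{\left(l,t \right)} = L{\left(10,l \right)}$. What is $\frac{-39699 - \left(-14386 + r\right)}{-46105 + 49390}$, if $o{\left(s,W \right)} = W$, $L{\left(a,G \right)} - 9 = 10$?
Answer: $- \frac{19350994}{2510835} \approx -7.707$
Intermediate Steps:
$L{\left(a,G \right)} = 19$ ($L{\left(a,G \right)} = 9 + 10 = 19$)
$I{\left(l,t \right)} = 19$
$r = \frac{10273}{2293}$ ($r = 7 - \frac{11537 + 19}{79 + 4507} = 7 - \frac{11556}{4586} = 7 - 11556 \cdot \frac{1}{4586} = 7 - \frac{5778}{2293} = \frac{10273}{2293} \approx 4.4802$)
$\frac{-39699 - \left(-14386 + r\right)}{-46105 + 49390} = \frac{-39699 + \left(14386 - \frac{10273}{2293}\right)}{-46105 + 49390} = \frac{-39699 + \left(14386 - \frac{10273}{2293}\right)}{3285} = \left(-39699 + \frac{32976825}{2293}\right) \frac{1}{3285} = \left(- \frac{58052982}{2293}\right) \frac{1}{3285} = - \frac{19350994}{2510835}$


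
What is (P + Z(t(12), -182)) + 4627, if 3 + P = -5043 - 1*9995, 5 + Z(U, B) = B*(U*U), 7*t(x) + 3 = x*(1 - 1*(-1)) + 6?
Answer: -91887/7 ≈ -13127.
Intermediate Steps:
t(x) = 3/7 + 2*x/7 (t(x) = -3/7 + (x*(1 - 1*(-1)) + 6)/7 = -3/7 + (x*(1 + 1) + 6)/7 = -3/7 + (x*2 + 6)/7 = -3/7 + (2*x + 6)/7 = -3/7 + (6 + 2*x)/7 = -3/7 + (6/7 + 2*x/7) = 3/7 + 2*x/7)
Z(U, B) = -5 + B*U² (Z(U, B) = -5 + B*(U*U) = -5 + B*U²)
P = -15041 (P = -3 + (-5043 - 1*9995) = -3 + (-5043 - 9995) = -3 - 15038 = -15041)
(P + Z(t(12), -182)) + 4627 = (-15041 + (-5 - 182*(3/7 + (2/7)*12)²)) + 4627 = (-15041 + (-5 - 182*(3/7 + 24/7)²)) + 4627 = (-15041 + (-5 - 182*(27/7)²)) + 4627 = (-15041 + (-5 - 182*729/49)) + 4627 = (-15041 + (-5 - 18954/7)) + 4627 = (-15041 - 18989/7) + 4627 = -124276/7 + 4627 = -91887/7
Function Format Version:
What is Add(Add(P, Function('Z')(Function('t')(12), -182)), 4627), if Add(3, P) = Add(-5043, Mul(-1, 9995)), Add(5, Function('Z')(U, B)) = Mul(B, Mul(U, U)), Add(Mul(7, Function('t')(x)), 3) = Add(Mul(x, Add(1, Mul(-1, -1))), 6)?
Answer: Rational(-91887, 7) ≈ -13127.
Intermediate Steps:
Function('t')(x) = Add(Rational(3, 7), Mul(Rational(2, 7), x)) (Function('t')(x) = Add(Rational(-3, 7), Mul(Rational(1, 7), Add(Mul(x, Add(1, Mul(-1, -1))), 6))) = Add(Rational(-3, 7), Mul(Rational(1, 7), Add(Mul(x, Add(1, 1)), 6))) = Add(Rational(-3, 7), Mul(Rational(1, 7), Add(Mul(x, 2), 6))) = Add(Rational(-3, 7), Mul(Rational(1, 7), Add(Mul(2, x), 6))) = Add(Rational(-3, 7), Mul(Rational(1, 7), Add(6, Mul(2, x)))) = Add(Rational(-3, 7), Add(Rational(6, 7), Mul(Rational(2, 7), x))) = Add(Rational(3, 7), Mul(Rational(2, 7), x)))
Function('Z')(U, B) = Add(-5, Mul(B, Pow(U, 2))) (Function('Z')(U, B) = Add(-5, Mul(B, Mul(U, U))) = Add(-5, Mul(B, Pow(U, 2))))
P = -15041 (P = Add(-3, Add(-5043, Mul(-1, 9995))) = Add(-3, Add(-5043, -9995)) = Add(-3, -15038) = -15041)
Add(Add(P, Function('Z')(Function('t')(12), -182)), 4627) = Add(Add(-15041, Add(-5, Mul(-182, Pow(Add(Rational(3, 7), Mul(Rational(2, 7), 12)), 2)))), 4627) = Add(Add(-15041, Add(-5, Mul(-182, Pow(Add(Rational(3, 7), Rational(24, 7)), 2)))), 4627) = Add(Add(-15041, Add(-5, Mul(-182, Pow(Rational(27, 7), 2)))), 4627) = Add(Add(-15041, Add(-5, Mul(-182, Rational(729, 49)))), 4627) = Add(Add(-15041, Add(-5, Rational(-18954, 7))), 4627) = Add(Add(-15041, Rational(-18989, 7)), 4627) = Add(Rational(-124276, 7), 4627) = Rational(-91887, 7)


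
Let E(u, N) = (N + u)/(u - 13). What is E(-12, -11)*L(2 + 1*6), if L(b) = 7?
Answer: 161/25 ≈ 6.4400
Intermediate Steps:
E(u, N) = (N + u)/(-13 + u)
E(-12, -11)*L(2 + 1*6) = ((-11 - 12)/(-13 - 12))*7 = (-23/(-25))*7 = -1/25*(-23)*7 = (23/25)*7 = 161/25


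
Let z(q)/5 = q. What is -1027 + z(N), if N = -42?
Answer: -1237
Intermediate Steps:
z(q) = 5*q
-1027 + z(N) = -1027 + 5*(-42) = -1027 - 210 = -1237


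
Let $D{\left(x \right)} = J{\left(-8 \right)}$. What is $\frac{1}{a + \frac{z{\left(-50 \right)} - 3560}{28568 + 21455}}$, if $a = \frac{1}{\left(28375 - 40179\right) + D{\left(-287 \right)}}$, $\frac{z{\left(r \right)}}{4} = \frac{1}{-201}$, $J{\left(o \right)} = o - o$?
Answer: $- \frac{118684769892}{8456572079} \approx -14.035$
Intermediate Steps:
$J{\left(o \right)} = 0$
$D{\left(x \right)} = 0$
$z{\left(r \right)} = - \frac{4}{201}$ ($z{\left(r \right)} = \frac{4}{-201} = 4 \left(- \frac{1}{201}\right) = - \frac{4}{201}$)
$a = - \frac{1}{11804}$ ($a = \frac{1}{\left(28375 - 40179\right) + 0} = \frac{1}{-11804 + 0} = \frac{1}{-11804} = - \frac{1}{11804} \approx -8.4717 \cdot 10^{-5}$)
$\frac{1}{a + \frac{z{\left(-50 \right)} - 3560}{28568 + 21455}} = \frac{1}{- \frac{1}{11804} + \frac{- \frac{4}{201} - 3560}{28568 + 21455}} = \frac{1}{- \frac{1}{11804} - \frac{715564}{201 \cdot 50023}} = \frac{1}{- \frac{1}{11804} - \frac{715564}{10054623}} = \frac{1}{- \frac{8456572079}{118684769892}} = - \frac{118684769892}{8456572079}$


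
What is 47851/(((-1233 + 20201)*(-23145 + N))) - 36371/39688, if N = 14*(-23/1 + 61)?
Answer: -243785492343/265986113503 ≈ -0.91653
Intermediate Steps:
N = 532 (N = 14*(-23*1 + 61) = 14*(-23 + 61) = 14*38 = 532)
47851/(((-1233 + 20201)*(-23145 + N))) - 36371/39688 = 47851/(((-1233 + 20201)*(-23145 + 532))) - 36371/39688 = 47851/((18968*(-22613))) - 36371*1/39688 = 47851/(-428923384) - 36371/39688 = 47851*(-1/428923384) - 36371/39688 = -47851/428923384 - 36371/39688 = -243785492343/265986113503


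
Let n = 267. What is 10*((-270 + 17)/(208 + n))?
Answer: -506/95 ≈ -5.3263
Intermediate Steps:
10*((-270 + 17)/(208 + n)) = 10*((-270 + 17)/(208 + 267)) = 10*(-253/475) = -506/95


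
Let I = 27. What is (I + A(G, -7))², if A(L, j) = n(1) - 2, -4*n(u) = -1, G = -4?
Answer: 10201/16 ≈ 637.56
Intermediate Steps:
n(u) = ¼ (n(u) = -¼*(-1) = ¼)
A(L, j) = -7/4 (A(L, j) = ¼ - 2 = -7/4)
(I + A(G, -7))² = (27 - 7/4)² = (101/4)² = 10201/16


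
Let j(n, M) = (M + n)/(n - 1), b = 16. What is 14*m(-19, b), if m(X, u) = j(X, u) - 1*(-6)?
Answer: 861/10 ≈ 86.100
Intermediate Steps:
j(n, M) = (M + n)/(-1 + n)
m(X, u) = 6 + (X + u)/(-1 + X) (m(X, u) = (u + X)/(-1 + X) - 1*(-6) = (X + u)/(-1 + X) + 6 = 6 + (X + u)/(-1 + X))
14*m(-19, b) = 14*((-6 + 16 + 7*(-19))/(-1 - 19)) = 14*((-6 + 16 - 133)/(-20)) = 14*(-1/20*(-123)) = 14*(123/20) = 861/10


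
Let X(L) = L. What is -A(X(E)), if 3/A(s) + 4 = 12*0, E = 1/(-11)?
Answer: 3/4 ≈ 0.75000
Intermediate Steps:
E = -1/11 ≈ -0.090909
A(s) = -3/4 (A(s) = 3/(-4 + 12*0) = 3/(-4 + 0) = 3/(-4) = 3*(-1/4) = -3/4)
-A(X(E)) = -1*(-3/4) = 3/4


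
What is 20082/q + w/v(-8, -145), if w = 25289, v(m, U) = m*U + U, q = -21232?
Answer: 258276409/10775240 ≈ 23.969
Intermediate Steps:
v(m, U) = U + U*m (v(m, U) = U*m + U = U + U*m)
20082/q + w/v(-8, -145) = 20082/(-21232) + 25289/((-145*(1 - 8))) = 20082*(-1/21232) + 25289/((-145*(-7))) = -10041/10616 + 25289/1015 = 258276409/10775240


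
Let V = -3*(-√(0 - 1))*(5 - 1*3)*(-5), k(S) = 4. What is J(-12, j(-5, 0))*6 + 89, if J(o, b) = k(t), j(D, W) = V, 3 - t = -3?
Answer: 113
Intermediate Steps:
t = 6 (t = 3 - 1*(-3) = 3 + 3 = 6)
V = -30*I (V = -3*(-√(-1))*(5 - 3)*(-5) = -3*(-I)*2*(-5) = -(-6)*I*(-5) = (6*I)*(-5) = -30*I ≈ -30.0*I)
j(D, W) = -30*I
J(o, b) = 4
J(-12, j(-5, 0))*6 + 89 = 4*6 + 89 = 24 + 89 = 113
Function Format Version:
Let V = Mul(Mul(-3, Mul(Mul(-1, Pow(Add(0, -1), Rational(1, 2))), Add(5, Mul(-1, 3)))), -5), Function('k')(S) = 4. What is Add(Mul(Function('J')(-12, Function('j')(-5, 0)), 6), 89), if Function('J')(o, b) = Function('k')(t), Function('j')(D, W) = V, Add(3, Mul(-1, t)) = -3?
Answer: 113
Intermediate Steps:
t = 6 (t = Add(3, Mul(-1, -3)) = Add(3, 3) = 6)
V = Mul(-30, I) (V = Mul(Mul(-3, Mul(Mul(-1, Pow(-1, Rational(1, 2))), Add(5, -3))), -5) = Mul(Mul(-3, Mul(Mul(-1, I), 2)), -5) = Mul(Mul(-3, Mul(-2, I)), -5) = Mul(Mul(6, I), -5) = Mul(-30, I) ≈ Mul(-30.000, I))
Function('j')(D, W) = Mul(-30, I)
Function('J')(o, b) = 4
Add(Mul(Function('J')(-12, Function('j')(-5, 0)), 6), 89) = Add(Mul(4, 6), 89) = Add(24, 89) = 113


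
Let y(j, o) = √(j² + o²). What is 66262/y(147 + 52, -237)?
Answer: 33131*√95770/47885 ≈ 214.12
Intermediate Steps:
66262/y(147 + 52, -237) = 66262/(√((147 + 52)² + (-237)²)) = 66262/(√(199² + 56169)) = 66262/(√(39601 + 56169)) = 66262/(√95770) = 66262*(√95770/95770) = 33131*√95770/47885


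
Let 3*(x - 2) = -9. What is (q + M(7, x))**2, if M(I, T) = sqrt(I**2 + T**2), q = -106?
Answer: 11286 - 1060*sqrt(2) ≈ 9786.9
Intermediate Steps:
x = -1 (x = 2 + (1/3)*(-9) = 2 - 3 = -1)
(q + M(7, x))**2 = (-106 + sqrt(7**2 + (-1)**2))**2 = (-106 + sqrt(49 + 1))**2 = (-106 + sqrt(50))**2 = (-106 + 5*sqrt(2))**2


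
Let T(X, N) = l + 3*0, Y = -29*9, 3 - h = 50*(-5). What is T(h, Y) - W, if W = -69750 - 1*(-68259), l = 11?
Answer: 1502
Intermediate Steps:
h = 253 (h = 3 - 50*(-5) = 3 - 1*(-250) = 3 + 250 = 253)
W = -1491 (W = -69750 + 68259 = -1491)
Y = -261
T(X, N) = 11 (T(X, N) = 11 + 3*0 = 11 + 0 = 11)
T(h, Y) - W = 11 - 1*(-1491) = 11 + 1491 = 1502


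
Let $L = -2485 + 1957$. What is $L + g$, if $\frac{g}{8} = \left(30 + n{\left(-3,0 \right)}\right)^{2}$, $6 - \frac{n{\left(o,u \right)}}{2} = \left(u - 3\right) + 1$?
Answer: $16400$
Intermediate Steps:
$n{\left(o,u \right)} = 16 - 2 u$ ($n{\left(o,u \right)} = 12 - 2 \left(\left(u - 3\right) + 1\right) = 12 - 2 \left(\left(-3 + u\right) + 1\right) = 12 - 2 \left(-2 + u\right) = 12 - \left(-4 + 2 u\right) = 16 - 2 u$)
$g = 16928$ ($g = 8 \left(30 + \left(16 - 0\right)\right)^{2} = 8 \left(30 + \left(16 + 0\right)\right)^{2} = 8 \left(30 + 16\right)^{2} = 8 \cdot 46^{2} = 8 \cdot 2116 = 16928$)
$L = -528$
$L + g = -528 + 16928 = 16400$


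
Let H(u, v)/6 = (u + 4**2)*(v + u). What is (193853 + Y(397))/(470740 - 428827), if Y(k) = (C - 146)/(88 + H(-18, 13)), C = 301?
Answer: 28690399/6203124 ≈ 4.6252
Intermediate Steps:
H(u, v) = 6*(16 + u)*(u + v) (H(u, v) = 6*((u + 4**2)*(v + u)) = 6*((u + 16)*(u + v)) = 6*((16 + u)*(u + v)) = 6*(16 + u)*(u + v))
Y(k) = 155/148 (Y(k) = (301 - 146)/(88 + (6*(-18)**2 + 96*(-18) + 96*13 + 6*(-18)*13)) = 155/(88 + (6*324 - 1728 + 1248 - 1404)) = 155/(88 + (1944 - 1728 + 1248 - 1404)) = 155/(88 + 60) = 155/148)
(193853 + Y(397))/(470740 - 428827) = (193853 + 155/148)/(470740 - 428827) = (28690399/148)/41913 = (28690399/148)*(1/41913) = 28690399/6203124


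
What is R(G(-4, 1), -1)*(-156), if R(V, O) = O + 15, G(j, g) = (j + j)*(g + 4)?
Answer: -2184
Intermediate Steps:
G(j, g) = 2*j*(4 + g) (G(j, g) = (2*j)*(4 + g) = 2*j*(4 + g))
R(V, O) = 15 + O
R(G(-4, 1), -1)*(-156) = (15 - 1)*(-156) = 14*(-156) = -2184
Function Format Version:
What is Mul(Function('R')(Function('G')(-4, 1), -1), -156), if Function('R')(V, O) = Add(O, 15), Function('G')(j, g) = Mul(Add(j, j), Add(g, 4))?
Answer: -2184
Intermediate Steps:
Function('G')(j, g) = Mul(2, j, Add(4, g)) (Function('G')(j, g) = Mul(Mul(2, j), Add(4, g)) = Mul(2, j, Add(4, g)))
Function('R')(V, O) = Add(15, O)
Mul(Function('R')(Function('G')(-4, 1), -1), -156) = Mul(Add(15, -1), -156) = Mul(14, -156) = -2184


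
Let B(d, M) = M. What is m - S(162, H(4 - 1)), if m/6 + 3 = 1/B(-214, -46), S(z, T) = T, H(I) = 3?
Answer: -486/23 ≈ -21.130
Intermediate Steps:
m = -417/23 (m = -18 + 6/(-46) = -18 + 6*(-1/46) = -18 - 3/23 = -417/23 ≈ -18.130)
m - S(162, H(4 - 1)) = -417/23 - 1*3 = -417/23 - 3 = -486/23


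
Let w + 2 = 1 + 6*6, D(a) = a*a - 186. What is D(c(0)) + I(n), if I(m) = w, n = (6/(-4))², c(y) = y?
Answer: -151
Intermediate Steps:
n = 9/4 (n = (6*(-¼))² = (-3/2)² = 9/4 ≈ 2.2500)
D(a) = -186 + a² (D(a) = a² - 186 = -186 + a²)
w = 35 (w = -2 + (1 + 6*6) = -2 + (1 + 36) = -2 + 37 = 35)
I(m) = 35
D(c(0)) + I(n) = (-186 + 0²) + 35 = (-186 + 0) + 35 = -186 + 35 = -151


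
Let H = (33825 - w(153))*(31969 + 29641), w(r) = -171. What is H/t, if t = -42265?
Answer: -418898712/8453 ≈ -49556.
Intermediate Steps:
H = 2094493560 (H = (33825 - 1*(-171))*(31969 + 29641) = (33825 + 171)*61610 = 33996*61610 = 2094493560)
H/t = 2094493560/(-42265) = 2094493560*(-1/42265) = -418898712/8453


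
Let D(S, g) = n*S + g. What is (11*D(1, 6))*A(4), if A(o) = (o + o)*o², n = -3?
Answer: 4224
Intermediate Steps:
D(S, g) = g - 3*S (D(S, g) = -3*S + g = g - 3*S)
A(o) = 2*o³ (A(o) = (2*o)*o² = 2*o³)
(11*D(1, 6))*A(4) = (11*(6 - 3*1))*(2*4³) = (11*(6 - 3))*(2*64) = (11*3)*128 = 33*128 = 4224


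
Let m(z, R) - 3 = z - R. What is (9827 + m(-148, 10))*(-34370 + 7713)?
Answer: -257826504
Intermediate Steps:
m(z, R) = 3 + z - R (m(z, R) = 3 + (z - R) = 3 + z - R)
(9827 + m(-148, 10))*(-34370 + 7713) = (9827 + (3 - 148 - 1*10))*(-34370 + 7713) = (9827 + (3 - 148 - 10))*(-26657) = (9827 - 155)*(-26657) = 9672*(-26657) = -257826504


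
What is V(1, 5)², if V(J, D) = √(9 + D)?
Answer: 14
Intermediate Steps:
V(1, 5)² = (√(9 + 5))² = (√14)² = 14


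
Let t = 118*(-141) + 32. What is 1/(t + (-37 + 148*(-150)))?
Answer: -1/38843 ≈ -2.5745e-5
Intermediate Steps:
t = -16606 (t = -16638 + 32 = -16606)
1/(t + (-37 + 148*(-150))) = 1/(-16606 + (-37 + 148*(-150))) = 1/(-16606 + (-37 - 22200)) = 1/(-16606 - 22237) = 1/(-38843) = -1/38843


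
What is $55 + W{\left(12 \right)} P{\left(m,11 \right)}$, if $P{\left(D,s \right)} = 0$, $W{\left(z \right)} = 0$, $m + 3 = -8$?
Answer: $55$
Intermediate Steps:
$m = -11$ ($m = -3 - 8 = -11$)
$55 + W{\left(12 \right)} P{\left(m,11 \right)} = 55 + 0 \cdot 0 = 55 + 0 = 55$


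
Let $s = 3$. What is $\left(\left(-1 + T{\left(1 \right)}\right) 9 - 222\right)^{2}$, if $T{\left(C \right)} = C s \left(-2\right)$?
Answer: $81225$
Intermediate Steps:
$T{\left(C \right)} = - 6 C$ ($T{\left(C \right)} = C 3 \left(-2\right) = 3 C \left(-2\right) = - 6 C$)
$\left(\left(-1 + T{\left(1 \right)}\right) 9 - 222\right)^{2} = \left(\left(-1 - 6\right) 9 - 222\right)^{2} = \left(\left(-7\right) 9 - 222\right)^{2} = \left(-63 - 222\right)^{2} = \left(-285\right)^{2} = 81225$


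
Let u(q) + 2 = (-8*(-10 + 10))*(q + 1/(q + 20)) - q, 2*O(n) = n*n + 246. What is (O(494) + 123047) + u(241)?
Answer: 244945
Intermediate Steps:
O(n) = 123 + n**2/2 (O(n) = (n*n + 246)/2 = (n**2 + 246)/2 = (246 + n**2)/2 = 123 + n**2/2)
u(q) = -2 - q (u(q) = -2 + ((-8*(-10 + 10))*(q + 1/(q + 20)) - q) = -2 + ((-8*0)*(q + 1/(20 + q)) - q) = -2 + (0*(q + 1/(20 + q)) - q) = -2 + (0 - q) = -2 - q)
(O(494) + 123047) + u(241) = ((123 + (1/2)*494**2) + 123047) + (-2 - 1*241) = ((123 + (1/2)*244036) + 123047) + (-2 - 241) = ((123 + 122018) + 123047) - 243 = (122141 + 123047) - 243 = 245188 - 243 = 244945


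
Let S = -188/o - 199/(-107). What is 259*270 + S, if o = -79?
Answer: 591154127/8453 ≈ 69934.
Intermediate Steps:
S = 35837/8453 (S = -188/(-79) - 199/(-107) = -188*(-1/79) - 199*(-1/107) = 188/79 + 199/107 = 35837/8453 ≈ 4.2396)
259*270 + S = 259*270 + 35837/8453 = 69930 + 35837/8453 = 591154127/8453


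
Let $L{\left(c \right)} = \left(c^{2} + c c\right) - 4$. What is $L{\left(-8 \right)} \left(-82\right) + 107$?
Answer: $-10061$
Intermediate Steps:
$L{\left(c \right)} = -4 + 2 c^{2}$ ($L{\left(c \right)} = \left(c^{2} + c^{2}\right) - 4 = 2 c^{2} - 4 = -4 + 2 c^{2}$)
$L{\left(-8 \right)} \left(-82\right) + 107 = \left(-4 + 2 \left(-8\right)^{2}\right) \left(-82\right) + 107 = \left(-4 + 2 \cdot 64\right) \left(-82\right) + 107 = \left(-4 + 128\right) \left(-82\right) + 107 = 124 \left(-82\right) + 107 = -10168 + 107 = -10061$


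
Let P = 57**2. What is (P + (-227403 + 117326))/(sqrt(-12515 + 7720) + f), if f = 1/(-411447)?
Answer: 646383237/11937338222267 + 265952443713939*I*sqrt(4795)/11937338222267 ≈ 5.4148e-5 + 1542.7*I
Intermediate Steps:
f = -1/411447 ≈ -2.4304e-6
P = 3249
(P + (-227403 + 117326))/(sqrt(-12515 + 7720) + f) = (3249 + (-227403 + 117326))/(sqrt(-12515 + 7720) - 1/411447) = (3249 - 110077)/(sqrt(-4795) - 1/411447) = -106828/(I*sqrt(4795) - 1/411447) = -106828/(-1/411447 + I*sqrt(4795))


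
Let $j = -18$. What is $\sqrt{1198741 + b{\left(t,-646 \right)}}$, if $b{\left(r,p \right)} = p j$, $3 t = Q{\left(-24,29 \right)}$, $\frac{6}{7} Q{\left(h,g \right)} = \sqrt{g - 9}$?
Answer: $\sqrt{1210369} \approx 1100.2$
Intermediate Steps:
$Q{\left(h,g \right)} = \frac{7 \sqrt{-9 + g}}{6}$ ($Q{\left(h,g \right)} = \frac{7 \sqrt{g - 9}}{6} = \frac{7 \sqrt{-9 + g}}{6}$)
$t = \frac{7 \sqrt{5}}{9}$ ($t = \frac{\frac{7}{6} \sqrt{-9 + 29}}{3} = \frac{\frac{7}{6} \sqrt{20}}{3} = \frac{\frac{7}{6} \cdot 2 \sqrt{5}}{3} = \frac{\frac{7}{3} \sqrt{5}}{3} = \frac{7 \sqrt{5}}{9} \approx 1.7392$)
$b{\left(r,p \right)} = - 18 p$ ($b{\left(r,p \right)} = p \left(-18\right) = - 18 p$)
$\sqrt{1198741 + b{\left(t,-646 \right)}} = \sqrt{1198741 - -11628} = \sqrt{1198741 + 11628} = \sqrt{1210369}$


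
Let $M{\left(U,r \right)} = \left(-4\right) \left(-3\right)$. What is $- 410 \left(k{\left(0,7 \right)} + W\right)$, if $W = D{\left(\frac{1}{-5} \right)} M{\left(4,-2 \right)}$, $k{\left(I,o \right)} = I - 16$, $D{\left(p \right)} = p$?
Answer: $7544$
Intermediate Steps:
$M{\left(U,r \right)} = 12$
$k{\left(I,o \right)} = -16 + I$
$W = - \frac{12}{5}$ ($W = \frac{1}{-5} \cdot 12 = \left(- \frac{1}{5}\right) 12 = - \frac{12}{5} \approx -2.4$)
$- 410 \left(k{\left(0,7 \right)} + W\right) = - 410 \left(\left(-16 + 0\right) - \frac{12}{5}\right) = - 410 \left(-16 - \frac{12}{5}\right) = \left(-410\right) \left(- \frac{92}{5}\right) = 7544$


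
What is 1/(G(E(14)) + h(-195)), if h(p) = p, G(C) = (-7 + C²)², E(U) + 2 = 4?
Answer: -1/186 ≈ -0.0053763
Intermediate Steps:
E(U) = 2 (E(U) = -2 + 4 = 2)
1/(G(E(14)) + h(-195)) = 1/((-7 + 2²)² - 195) = 1/((-7 + 4)² - 195) = 1/((-3)² - 195) = 1/(9 - 195) = 1/(-186) = -1/186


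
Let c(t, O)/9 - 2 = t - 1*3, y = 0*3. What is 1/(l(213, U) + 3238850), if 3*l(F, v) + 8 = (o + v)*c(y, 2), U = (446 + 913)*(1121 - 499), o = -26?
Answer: 3/2109094 ≈ 1.4224e-6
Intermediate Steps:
y = 0
U = 845298 (U = 1359*622 = 845298)
c(t, O) = -9 + 9*t (c(t, O) = 18 + 9*(t - 1*3) = 18 + 9*(t - 3) = 18 + 9*(-3 + t) = 18 + (-27 + 9*t) = -9 + 9*t)
l(F, v) = 226/3 - 3*v (l(F, v) = -8/3 + ((-26 + v)*(-9 + 9*0))/3 = -8/3 + ((-26 + v)*(-9 + 0))/3 = -8/3 + ((-26 + v)*(-9))/3 = -8/3 + (234 - 9*v)/3 = -8/3 + (78 - 3*v) = 226/3 - 3*v)
1/(l(213, U) + 3238850) = 1/((226/3 - 3*845298) + 3238850) = 1/((226/3 - 2535894) + 3238850) = 1/(-7607456/3 + 3238850) = 1/(2109094/3) = 3/2109094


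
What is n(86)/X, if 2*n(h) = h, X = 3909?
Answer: 43/3909 ≈ 0.011000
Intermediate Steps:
n(h) = h/2
n(86)/X = ((1/2)*86)/3909 = 43*(1/3909) = 43/3909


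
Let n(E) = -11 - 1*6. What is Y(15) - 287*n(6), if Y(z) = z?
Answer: 4894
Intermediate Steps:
n(E) = -17 (n(E) = -11 - 6 = -17)
Y(15) - 287*n(6) = 15 - 287*(-17) = 15 + 4879 = 4894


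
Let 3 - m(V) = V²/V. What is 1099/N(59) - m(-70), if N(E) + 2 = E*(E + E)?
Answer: -506981/6960 ≈ -72.842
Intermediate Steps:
N(E) = -2 + 2*E² (N(E) = -2 + E*(E + E) = -2 + E*(2*E) = -2 + 2*E²)
m(V) = 3 - V (m(V) = 3 - V²/V = 3 - V)
1099/N(59) - m(-70) = 1099/(-2 + 2*59²) - (3 - 1*(-70)) = 1099/(-2 + 2*3481) - (3 + 70) = 1099/(-2 + 6962) - 1*73 = 1099/6960 - 73 = -506981/6960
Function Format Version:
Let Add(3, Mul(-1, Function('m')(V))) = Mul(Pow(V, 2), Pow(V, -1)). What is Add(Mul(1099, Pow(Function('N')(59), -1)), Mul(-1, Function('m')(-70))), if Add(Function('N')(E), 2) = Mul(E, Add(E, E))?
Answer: Rational(-506981, 6960) ≈ -72.842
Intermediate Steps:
Function('N')(E) = Add(-2, Mul(2, Pow(E, 2))) (Function('N')(E) = Add(-2, Mul(E, Add(E, E))) = Add(-2, Mul(E, Mul(2, E))) = Add(-2, Mul(2, Pow(E, 2))))
Function('m')(V) = Add(3, Mul(-1, V)) (Function('m')(V) = Add(3, Mul(-1, Mul(Pow(V, 2), Pow(V, -1)))) = Add(3, Mul(-1, V)))
Add(Mul(1099, Pow(Function('N')(59), -1)), Mul(-1, Function('m')(-70))) = Add(Mul(1099, Pow(Add(-2, Mul(2, Pow(59, 2))), -1)), Mul(-1, Add(3, Mul(-1, -70)))) = Add(Mul(1099, Pow(Add(-2, Mul(2, 3481)), -1)), Mul(-1, Add(3, 70))) = Add(Mul(1099, Pow(Add(-2, 6962), -1)), Mul(-1, 73)) = Add(Mul(1099, Pow(6960, -1)), -73) = Add(Mul(1099, Rational(1, 6960)), -73) = Add(Rational(1099, 6960), -73) = Rational(-506981, 6960)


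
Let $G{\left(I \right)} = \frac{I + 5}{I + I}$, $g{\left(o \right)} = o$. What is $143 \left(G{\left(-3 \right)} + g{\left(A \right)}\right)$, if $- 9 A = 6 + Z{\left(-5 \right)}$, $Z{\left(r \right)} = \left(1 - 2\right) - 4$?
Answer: $- \frac{572}{9} \approx -63.556$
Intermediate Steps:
$Z{\left(r \right)} = -5$ ($Z{\left(r \right)} = -1 - 4 = -5$)
$A = - \frac{1}{9}$ ($A = - \frac{6 - 5}{9} = \left(- \frac{1}{9}\right) 1 = - \frac{1}{9} \approx -0.11111$)
$G{\left(I \right)} = \frac{5 + I}{2 I}$
$143 \left(G{\left(-3 \right)} + g{\left(A \right)}\right) = 143 \left(\frac{5 - 3}{2 \left(-3\right)} - \frac{1}{9}\right) = 143 \left(\frac{1}{2} \left(- \frac{1}{3}\right) 2 - \frac{1}{9}\right) = 143 \left(- \frac{1}{3} - \frac{1}{9}\right) = 143 \left(- \frac{4}{9}\right) = - \frac{572}{9}$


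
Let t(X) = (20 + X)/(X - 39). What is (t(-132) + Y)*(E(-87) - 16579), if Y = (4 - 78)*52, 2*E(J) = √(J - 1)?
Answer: 10907257784/171 - 657896*I*√22/171 ≈ 6.3785e+7 - 18046.0*I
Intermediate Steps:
t(X) = (20 + X)/(-39 + X)
E(J) = √(-1 + J)/2 (E(J) = √(J - 1)/2 = √(-1 + J)/2)
Y = -3848 (Y = -74*52 = -3848)
(t(-132) + Y)*(E(-87) - 16579) = ((20 - 132)/(-39 - 132) - 3848)*(√(-1 - 87)/2 - 16579) = (-112/(-171) - 3848)*(√(-88)/2 - 16579) = (-1/171*(-112) - 3848)*((2*I*√22)/2 - 16579) = (112/171 - 3848)*(I*√22 - 16579) = -657896*(-16579 + I*√22)/171 = 10907257784/171 - 657896*I*√22/171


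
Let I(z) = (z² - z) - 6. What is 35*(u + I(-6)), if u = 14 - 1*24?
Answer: 910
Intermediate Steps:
u = -10 (u = 14 - 24 = -10)
I(z) = -6 + z² - z
35*(u + I(-6)) = 35*(-10 + (-6 + (-6)² - 1*(-6))) = 35*(-10 + (-6 + 36 + 6)) = 35*(-10 + 36) = 35*26 = 910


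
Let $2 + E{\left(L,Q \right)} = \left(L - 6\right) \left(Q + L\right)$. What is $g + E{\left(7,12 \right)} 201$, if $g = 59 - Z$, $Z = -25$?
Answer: $3501$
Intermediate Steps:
$E{\left(L,Q \right)} = -2 + \left(-6 + L\right) \left(L + Q\right)$ ($E{\left(L,Q \right)} = -2 + \left(L - 6\right) \left(Q + L\right) = -2 + \left(-6 + L\right) \left(L + Q\right)$)
$g = 84$ ($g = 59 - -25 = 59 + 25 = 84$)
$g + E{\left(7,12 \right)} 201 = 84 + \left(-2 + 7^{2} - 42 - 72 + 7 \cdot 12\right) 201 = 84 + \left(-2 + 49 - 42 - 72 + 84\right) 201 = 84 + 17 \cdot 201 = 84 + 3417 = 3501$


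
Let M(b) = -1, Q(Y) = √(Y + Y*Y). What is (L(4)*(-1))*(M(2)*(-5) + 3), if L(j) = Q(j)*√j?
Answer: -32*√5 ≈ -71.554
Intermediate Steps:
Q(Y) = √(Y + Y²)
L(j) = √j*√(j*(1 + j)) (L(j) = √(j*(1 + j))*√j = √j*√(j*(1 + j)))
(L(4)*(-1))*(M(2)*(-5) + 3) = ((√4*√(4*(1 + 4)))*(-1))*(-1*(-5) + 3) = ((2*√(4*5))*(-1))*(5 + 3) = ((2*√20)*(-1))*8 = ((2*(2*√5))*(-1))*8 = ((4*√5)*(-1))*8 = -4*√5*8 = -32*√5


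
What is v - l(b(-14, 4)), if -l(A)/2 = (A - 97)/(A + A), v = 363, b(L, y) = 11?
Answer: 3907/11 ≈ 355.18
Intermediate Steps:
l(A) = -(-97 + A)/A (l(A) = -2*(A - 97)/(A + A) = -2*(-97 + A)/(2*A) = -2*(-97 + A)*1/(2*A) = -(-97 + A)/A)
v - l(b(-14, 4)) = 363 - (97 - 1*11)/11 = 363 - (97 - 11)/11 = 363 - 86/11 = 3907/11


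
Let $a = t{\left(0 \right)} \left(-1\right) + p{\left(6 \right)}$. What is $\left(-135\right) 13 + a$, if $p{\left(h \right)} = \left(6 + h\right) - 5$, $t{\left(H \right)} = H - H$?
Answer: $-1748$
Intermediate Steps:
$t{\left(H \right)} = 0$
$p{\left(h \right)} = 1 + h$
$a = 7$ ($a = 0 \left(-1\right) + \left(1 + 6\right) = 0 + 7 = 7$)
$\left(-135\right) 13 + a = \left(-135\right) 13 + 7 = -1755 + 7 = -1748$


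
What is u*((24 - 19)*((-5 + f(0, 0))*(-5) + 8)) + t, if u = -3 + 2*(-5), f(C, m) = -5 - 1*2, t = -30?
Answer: -4450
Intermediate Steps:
f(C, m) = -7 (f(C, m) = -5 - 2 = -7)
u = -13 (u = -3 - 10 = -13)
u*((24 - 19)*((-5 + f(0, 0))*(-5) + 8)) + t = -13*(24 - 19)*((-5 - 7)*(-5) + 8) - 30 = -65*(-12*(-5) + 8) - 30 = -65*(60 + 8) - 30 = -65*68 - 30 = -13*340 - 30 = -4420 - 30 = -4450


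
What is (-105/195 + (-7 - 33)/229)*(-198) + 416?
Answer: 1658786/2977 ≈ 557.20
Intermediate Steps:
(-105/195 + (-7 - 33)/229)*(-198) + 416 = (-105*1/195 - 40*1/229)*(-198) + 416 = (-7/13 - 40/229)*(-198) + 416 = -2123/2977*(-198) + 416 = 420354/2977 + 416 = 1658786/2977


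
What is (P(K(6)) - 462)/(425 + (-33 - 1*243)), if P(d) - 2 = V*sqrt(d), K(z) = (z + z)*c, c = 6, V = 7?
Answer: -460/149 + 42*sqrt(2)/149 ≈ -2.6886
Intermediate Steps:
K(z) = 12*z (K(z) = (z + z)*6 = (2*z)*6 = 12*z)
P(d) = 2 + 7*sqrt(d)
(P(K(6)) - 462)/(425 + (-33 - 1*243)) = ((2 + 7*sqrt(12*6)) - 462)/(425 + (-33 - 1*243)) = ((2 + 7*sqrt(72)) - 462)/(425 + (-33 - 243)) = ((2 + 7*(6*sqrt(2))) - 462)/(425 - 276) = ((2 + 42*sqrt(2)) - 462)/149 = (-460 + 42*sqrt(2))*(1/149) = -460/149 + 42*sqrt(2)/149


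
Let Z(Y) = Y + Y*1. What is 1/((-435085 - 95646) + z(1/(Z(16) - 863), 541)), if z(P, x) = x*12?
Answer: -1/524239 ≈ -1.9075e-6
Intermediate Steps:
Z(Y) = 2*Y (Z(Y) = Y + Y = 2*Y)
z(P, x) = 12*x
1/((-435085 - 95646) + z(1/(Z(16) - 863), 541)) = 1/((-435085 - 95646) + 12*541) = 1/(-530731 + 6492) = 1/(-524239) = -1/524239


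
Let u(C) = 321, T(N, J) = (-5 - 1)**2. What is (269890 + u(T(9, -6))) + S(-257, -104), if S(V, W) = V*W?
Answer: 296939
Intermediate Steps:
T(N, J) = 36 (T(N, J) = (-6)**2 = 36)
(269890 + u(T(9, -6))) + S(-257, -104) = (269890 + 321) - 257*(-104) = 270211 + 26728 = 296939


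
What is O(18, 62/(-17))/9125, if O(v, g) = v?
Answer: 18/9125 ≈ 0.0019726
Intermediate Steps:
O(18, 62/(-17))/9125 = 18/9125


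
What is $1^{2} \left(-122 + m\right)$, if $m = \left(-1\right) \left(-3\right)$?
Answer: $-119$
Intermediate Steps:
$m = 3$
$1^{2} \left(-122 + m\right) = 1^{2} \left(-122 + 3\right) = 1 \left(-119\right) = -119$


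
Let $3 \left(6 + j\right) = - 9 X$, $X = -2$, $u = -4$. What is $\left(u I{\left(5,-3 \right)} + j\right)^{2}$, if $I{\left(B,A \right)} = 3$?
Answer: $144$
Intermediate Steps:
$j = 0$ ($j = -6 + \frac{\left(-9\right) \left(-2\right)}{3} = -6 + \frac{1}{3} \cdot 18 = -6 + 6 = 0$)
$\left(u I{\left(5,-3 \right)} + j\right)^{2} = \left(\left(-4\right) 3 + 0\right)^{2} = \left(-12 + 0\right)^{2} = \left(-12\right)^{2} = 144$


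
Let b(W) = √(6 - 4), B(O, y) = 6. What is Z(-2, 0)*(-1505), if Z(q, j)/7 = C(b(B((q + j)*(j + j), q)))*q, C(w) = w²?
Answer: 42140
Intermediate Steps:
b(W) = √2
Z(q, j) = 14*q (Z(q, j) = 7*((√2)²*q) = 7*(2*q) = 14*q)
Z(-2, 0)*(-1505) = (14*(-2))*(-1505) = -28*(-1505) = 42140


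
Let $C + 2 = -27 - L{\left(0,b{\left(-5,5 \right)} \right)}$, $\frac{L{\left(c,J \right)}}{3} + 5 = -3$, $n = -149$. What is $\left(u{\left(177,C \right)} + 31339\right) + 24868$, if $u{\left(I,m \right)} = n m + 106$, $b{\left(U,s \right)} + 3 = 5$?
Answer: $57058$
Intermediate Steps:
$b{\left(U,s \right)} = 2$ ($b{\left(U,s \right)} = -3 + 5 = 2$)
$L{\left(c,J \right)} = -24$ ($L{\left(c,J \right)} = -15 + 3 \left(-3\right) = -15 - 9 = -24$)
$C = -5$ ($C = -2 - 3 = -5$)
$u{\left(I,m \right)} = 106 - 149 m$ ($u{\left(I,m \right)} = - 149 m + 106 = 106 - 149 m$)
$\left(u{\left(177,C \right)} + 31339\right) + 24868 = \left(\left(106 - -745\right) + 31339\right) + 24868 = \left(\left(106 + 745\right) + 31339\right) + 24868 = \left(851 + 31339\right) + 24868 = 32190 + 24868 = 57058$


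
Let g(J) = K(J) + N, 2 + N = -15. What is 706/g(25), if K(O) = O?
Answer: 353/4 ≈ 88.250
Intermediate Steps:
N = -17 (N = -2 - 15 = -17)
g(J) = -17 + J (g(J) = J - 17 = -17 + J)
706/g(25) = 706/(-17 + 25) = 706/8 = 706*(⅛) = 353/4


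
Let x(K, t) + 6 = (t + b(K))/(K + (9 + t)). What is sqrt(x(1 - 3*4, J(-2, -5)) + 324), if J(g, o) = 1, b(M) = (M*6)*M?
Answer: I*sqrt(409) ≈ 20.224*I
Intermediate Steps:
b(M) = 6*M**2 (b(M) = (6*M)*M = 6*M**2)
x(K, t) = -6 + (t + 6*K**2)/(9 + K + t) (x(K, t) = -6 + (t + 6*K**2)/(K + (9 + t)) = -6 + (t + 6*K**2)/(9 + K + t))
sqrt(x(1 - 3*4, J(-2, -5)) + 324) = sqrt((-54 - 6*(1 - 3*4) - 5*1 + 6*(1 - 3*4)**2)/(9 + (1 - 3*4) + 1) + 324) = sqrt((-54 - 6*(1 - 12) - 5 + 6*(1 - 12)**2)/(9 + (1 - 12) + 1) + 324) = sqrt((-54 - 6*(-11) - 5 + 6*(-11)**2)/(9 - 11 + 1) + 324) = sqrt((-54 + 66 - 5 + 6*121)/(-1) + 324) = sqrt(-(-54 + 66 - 5 + 726) + 324) = sqrt(-1*733 + 324) = sqrt(-733 + 324) = sqrt(-409) = I*sqrt(409)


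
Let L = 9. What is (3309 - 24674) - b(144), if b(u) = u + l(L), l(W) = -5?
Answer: -21504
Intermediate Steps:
b(u) = -5 + u (b(u) = u - 5 = -5 + u)
(3309 - 24674) - b(144) = (3309 - 24674) - (-5 + 144) = -21365 - 1*139 = -21365 - 139 = -21504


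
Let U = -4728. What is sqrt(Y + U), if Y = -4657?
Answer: I*sqrt(9385) ≈ 96.876*I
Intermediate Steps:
sqrt(Y + U) = sqrt(-4657 - 4728) = sqrt(-9385) = I*sqrt(9385)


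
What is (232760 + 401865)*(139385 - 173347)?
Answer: -21553134250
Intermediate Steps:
(232760 + 401865)*(139385 - 173347) = 634625*(-33962) = -21553134250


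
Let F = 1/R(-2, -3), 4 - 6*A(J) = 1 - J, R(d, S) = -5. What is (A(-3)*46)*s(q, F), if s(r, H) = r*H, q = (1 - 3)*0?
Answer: 0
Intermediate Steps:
A(J) = 1/2 + J/6 (A(J) = 2/3 - (1 - J)/6 = 2/3 + (-1/6 + J/6) = 1/2 + J/6)
F = -1/5 (F = 1/(-5) = -1/5 ≈ -0.20000)
q = 0 (q = -2*0 = 0)
s(r, H) = H*r
(A(-3)*46)*s(q, F) = ((1/2 + (1/6)*(-3))*46)*(-1/5*0) = ((1/2 - 1/2)*46)*0 = (0*46)*0 = 0*0 = 0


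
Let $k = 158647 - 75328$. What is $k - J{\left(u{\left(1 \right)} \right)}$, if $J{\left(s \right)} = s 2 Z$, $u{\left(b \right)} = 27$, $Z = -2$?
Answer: $83427$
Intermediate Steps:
$k = 83319$ ($k = 158647 - 75328 = 83319$)
$J{\left(s \right)} = - 4 s$ ($J{\left(s \right)} = s 2 \left(-2\right) = 2 s \left(-2\right) = - 4 s$)
$k - J{\left(u{\left(1 \right)} \right)} = 83319 - \left(-4\right) 27 = 83319 - -108 = 83319 + 108 = 83427$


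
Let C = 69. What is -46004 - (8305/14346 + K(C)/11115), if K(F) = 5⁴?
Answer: -18112852937/393718 ≈ -46005.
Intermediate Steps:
K(F) = 625
-46004 - (8305/14346 + K(C)/11115) = -46004 - (8305/14346 + 625/11115) = -46004 - (8305*(1/14346) + 625*(1/11115)) = -46004 - (8305/14346 + 125/2223) = -46004 - 1*250065/393718 = -46004 - 250065/393718 = -18112852937/393718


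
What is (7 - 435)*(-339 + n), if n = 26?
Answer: 133964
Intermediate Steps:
(7 - 435)*(-339 + n) = (7 - 435)*(-339 + 26) = -428*(-313) = 133964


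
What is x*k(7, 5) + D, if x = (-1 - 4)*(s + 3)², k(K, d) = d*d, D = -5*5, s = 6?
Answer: -10150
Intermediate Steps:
D = -25
k(K, d) = d²
x = -405 (x = (-1 - 4)*(6 + 3)² = -5*9² = -5*81 = -405)
x*k(7, 5) + D = -405*5² - 25 = -405*25 - 25 = -10125 - 25 = -10150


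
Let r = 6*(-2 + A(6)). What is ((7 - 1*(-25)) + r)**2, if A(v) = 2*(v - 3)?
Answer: 3136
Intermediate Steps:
A(v) = -6 + 2*v (A(v) = 2*(-3 + v) = -6 + 2*v)
r = 24 (r = 6*(-2 + (-6 + 2*6)) = 6*(-2 + (-6 + 12)) = 6*(-2 + 6) = 6*4 = 24)
((7 - 1*(-25)) + r)**2 = ((7 - 1*(-25)) + 24)**2 = ((7 + 25) + 24)**2 = (32 + 24)**2 = 56**2 = 3136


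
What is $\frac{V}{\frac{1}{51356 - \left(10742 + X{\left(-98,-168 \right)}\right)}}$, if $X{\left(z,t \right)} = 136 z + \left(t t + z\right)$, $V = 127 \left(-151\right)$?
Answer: $-495073432$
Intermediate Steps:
$V = -19177$
$X{\left(z,t \right)} = t^{2} + 137 z$ ($X{\left(z,t \right)} = 136 z + \left(t^{2} + z\right) = 136 z + \left(z + t^{2}\right) = t^{2} + 137 z$)
$\frac{V}{\frac{1}{51356 - \left(10742 + X{\left(-98,-168 \right)}\right)}} = - \frac{19177}{\frac{1}{51356 - \left(38966 - 13426\right)}} = - \frac{19177}{\frac{1}{51356 - 25540}} = - \frac{19177}{\frac{1}{25816}} = - 19177 \frac{1}{\frac{1}{25816}} = \left(-19177\right) 25816 = -495073432$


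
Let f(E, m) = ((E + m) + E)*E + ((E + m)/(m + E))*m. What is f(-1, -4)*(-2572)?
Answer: -5144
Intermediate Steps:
f(E, m) = m + E*(m + 2*E) (f(E, m) = (m + 2*E)*E + ((E + m)/(E + m))*m = E*(m + 2*E) + 1*m = E*(m + 2*E) + m = m + E*(m + 2*E))
f(-1, -4)*(-2572) = (-4 + 2*(-1)² - 1*(-4))*(-2572) = (-4 + 2*1 + 4)*(-2572) = (-4 + 2 + 4)*(-2572) = 2*(-2572) = -5144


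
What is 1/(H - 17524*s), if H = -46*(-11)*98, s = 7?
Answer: -1/73080 ≈ -1.3684e-5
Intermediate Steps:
H = 49588 (H = 506*98 = 49588)
1/(H - 17524*s) = 1/(49588 - 17524*7) = 1/(49588 - 122668) = 1/(-73080) = -1/73080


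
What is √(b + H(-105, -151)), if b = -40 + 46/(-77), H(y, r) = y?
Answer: I*√863247/77 ≈ 12.066*I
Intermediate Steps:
b = -3126/77 (b = -40 - 1/77*46 = -40 - 46/77 = -3126/77 ≈ -40.597)
√(b + H(-105, -151)) = √(-3126/77 - 105) = √(-11211/77) = I*√863247/77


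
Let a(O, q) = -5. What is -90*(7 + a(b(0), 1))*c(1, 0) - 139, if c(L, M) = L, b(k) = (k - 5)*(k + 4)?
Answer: -319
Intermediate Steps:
b(k) = (-5 + k)*(4 + k)
-90*(7 + a(b(0), 1))*c(1, 0) - 139 = -90*(7 - 5) - 139 = -180 - 139 = -319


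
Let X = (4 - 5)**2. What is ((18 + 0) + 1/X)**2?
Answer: 361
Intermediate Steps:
X = 1 (X = (-1)**2 = 1)
((18 + 0) + 1/X)**2 = ((18 + 0) + 1/1)**2 = (18 + 1)**2 = 19**2 = 361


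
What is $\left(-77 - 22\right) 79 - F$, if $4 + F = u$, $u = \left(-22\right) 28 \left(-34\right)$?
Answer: $-28761$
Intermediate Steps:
$u = 20944$ ($u = \left(-616\right) \left(-34\right) = 20944$)
$F = 20940$ ($F = -4 + 20944 = 20940$)
$\left(-77 - 22\right) 79 - F = \left(-77 - 22\right) 79 - 20940 = \left(-99\right) 79 - 20940 = -7821 - 20940 = -28761$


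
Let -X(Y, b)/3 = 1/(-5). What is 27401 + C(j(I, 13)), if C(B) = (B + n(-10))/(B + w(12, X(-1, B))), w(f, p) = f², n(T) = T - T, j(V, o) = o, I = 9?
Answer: 4301970/157 ≈ 27401.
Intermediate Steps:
X(Y, b) = ⅗ (X(Y, b) = -3/(-5) = -3*(-⅕) = ⅗)
n(T) = 0
C(B) = B/(144 + B) (C(B) = (B + 0)/(B + 12²) = B/(B + 144) = B/(144 + B))
27401 + C(j(I, 13)) = 27401 + 13/(144 + 13) = 27401 + 13/157 = 4301970/157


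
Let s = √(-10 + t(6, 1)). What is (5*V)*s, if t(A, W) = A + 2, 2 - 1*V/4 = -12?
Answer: 280*I*√2 ≈ 395.98*I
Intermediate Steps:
V = 56 (V = 8 - 4*(-12) = 8 + 48 = 56)
t(A, W) = 2 + A
s = I*√2 (s = √(-10 + (2 + 6)) = √(-10 + 8) = √(-2) = I*√2 ≈ 1.4142*I)
(5*V)*s = (5*56)*(I*√2) = 280*(I*√2) = 280*I*√2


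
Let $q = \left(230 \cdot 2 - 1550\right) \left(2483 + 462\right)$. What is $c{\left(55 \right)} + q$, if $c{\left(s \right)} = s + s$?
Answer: $-3209940$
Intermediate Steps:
$c{\left(s \right)} = 2 s$
$q = -3210050$ ($q = \left(460 - 1550\right) 2945 = \left(-1090\right) 2945 = -3210050$)
$c{\left(55 \right)} + q = 2 \cdot 55 - 3210050 = 110 - 3210050 = -3209940$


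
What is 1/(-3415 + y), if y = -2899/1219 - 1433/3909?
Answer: -4765071/16285796483 ≈ -0.00029259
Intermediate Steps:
y = -13079018/4765071 (y = -2899*1/1219 - 1433*1/3909 = -2899/1219 - 1433/3909 = -13079018/4765071 ≈ -2.7448)
1/(-3415 + y) = 1/(-3415 - 13079018/4765071) = 1/(-16285796483/4765071) = -4765071/16285796483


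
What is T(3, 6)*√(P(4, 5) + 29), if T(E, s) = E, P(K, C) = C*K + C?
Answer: 9*√6 ≈ 22.045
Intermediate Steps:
P(K, C) = C + C*K
T(3, 6)*√(P(4, 5) + 29) = 3*√(5*(1 + 4) + 29) = 3*√(5*5 + 29) = 3*√(25 + 29) = 3*√54 = 3*(3*√6) = 9*√6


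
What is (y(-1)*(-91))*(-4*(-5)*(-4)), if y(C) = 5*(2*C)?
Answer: -72800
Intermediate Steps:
y(C) = 10*C
(y(-1)*(-91))*(-4*(-5)*(-4)) = ((10*(-1))*(-91))*(-4*(-5)*(-4)) = (-10*(-91))*(20*(-4)) = 910*(-80) = -72800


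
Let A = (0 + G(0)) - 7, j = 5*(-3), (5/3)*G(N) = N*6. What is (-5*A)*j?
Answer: -525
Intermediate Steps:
G(N) = 18*N/5 (G(N) = 3*(N*6)/5 = 3*(6*N)/5 = 18*N/5)
j = -15
A = -7 (A = (0 + (18/5)*0) - 7 = (0 + 0) - 7 = 0 - 7 = -7)
(-5*A)*j = -5*(-7)*(-15) = 35*(-15) = -525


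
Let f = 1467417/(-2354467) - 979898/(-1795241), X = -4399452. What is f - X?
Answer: 18595760409618174113/4226835691547 ≈ 4.3994e+6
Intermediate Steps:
f = -327229658131/4226835691547 (f = 1467417*(-1/2354467) - 979898*(-1/1795241) = -1467417/2354467 + 979898/1795241 = -327229658131/4226835691547 ≈ -0.077417)
f - X = -327229658131/4226835691547 - 1*(-4399452) = -327229658131/4226835691547 + 4399452 = 18595760409618174113/4226835691547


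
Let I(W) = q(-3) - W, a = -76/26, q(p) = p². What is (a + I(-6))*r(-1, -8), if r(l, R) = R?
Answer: -1256/13 ≈ -96.615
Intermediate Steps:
a = -38/13 (a = -76*1/26 = -38/13 ≈ -2.9231)
I(W) = 9 - W (I(W) = (-3)² - W = 9 - W)
(a + I(-6))*r(-1, -8) = (-38/13 + (9 - 1*(-6)))*(-8) = (-38/13 + (9 + 6))*(-8) = (-38/13 + 15)*(-8) = (157/13)*(-8) = -1256/13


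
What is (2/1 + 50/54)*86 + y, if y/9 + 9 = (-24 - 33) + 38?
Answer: -10/27 ≈ -0.37037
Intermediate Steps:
y = -252 (y = -81 + 9*((-24 - 33) + 38) = -81 + 9*(-57 + 38) = -81 + 9*(-19) = -81 - 171 = -252)
(2/1 + 50/54)*86 + y = (2/1 + 50/54)*86 - 252 = (2*1 + 50*(1/54))*86 - 252 = (2 + 25/27)*86 - 252 = (79/27)*86 - 252 = 6794/27 - 252 = -10/27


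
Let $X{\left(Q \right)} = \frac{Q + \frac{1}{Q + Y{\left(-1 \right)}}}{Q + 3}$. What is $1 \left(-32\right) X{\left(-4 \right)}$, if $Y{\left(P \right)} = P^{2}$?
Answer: $- \frac{416}{3} \approx -138.67$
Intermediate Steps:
$X{\left(Q \right)} = \frac{Q + \frac{1}{1 + Q}}{3 + Q}$ ($X{\left(Q \right)} = \frac{Q + \frac{1}{Q + \left(-1\right)^{2}}}{Q + 3} = \frac{Q + \frac{1}{Q + 1}}{3 + Q} = \frac{Q + \frac{1}{1 + Q}}{3 + Q}$)
$1 \left(-32\right) X{\left(-4 \right)} = 1 \left(-32\right) \frac{1 - 4 + \left(-4\right)^{2}}{3 + \left(-4\right)^{2} + 4 \left(-4\right)} = - 32 \frac{1 - 4 + 16}{3 + 16 - 16} = - 32 \cdot \frac{1}{3} \cdot 13 = \left(-32\right) \frac{13}{3} = - \frac{416}{3}$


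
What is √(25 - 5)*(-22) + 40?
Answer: 40 - 44*√5 ≈ -58.387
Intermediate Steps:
√(25 - 5)*(-22) + 40 = √20*(-22) + 40 = (2*√5)*(-22) + 40 = -44*√5 + 40 = 40 - 44*√5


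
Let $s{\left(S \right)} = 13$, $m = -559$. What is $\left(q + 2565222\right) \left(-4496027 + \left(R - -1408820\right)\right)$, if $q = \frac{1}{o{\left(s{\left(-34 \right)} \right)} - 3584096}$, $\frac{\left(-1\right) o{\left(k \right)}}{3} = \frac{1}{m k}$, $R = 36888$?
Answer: $- \frac{203800389482151139841349}{26045625629} \approx -7.8247 \cdot 10^{12}$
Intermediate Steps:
$o{\left(k \right)} = \frac{3}{559 k}$ ($o{\left(k \right)} = - \frac{3}{\left(-559\right) k} = - 3 \left(- \frac{1}{559 k}\right) = \frac{3}{559 k}$)
$q = - \frac{7267}{26045625629}$ ($q = \frac{1}{\frac{3}{559 \cdot 13} - 3584096} = \frac{1}{\frac{3}{559} \cdot \frac{1}{13} - 3584096} = \frac{1}{\frac{3}{7267} - 3584096} = \frac{1}{- \frac{26045625629}{7267}} = - \frac{7267}{26045625629} \approx -2.7901 \cdot 10^{-7}$)
$\left(q + 2565222\right) \left(-4496027 + \left(R - -1408820\right)\right) = \left(- \frac{7267}{26045625629} + 2565222\right) \left(-4496027 + \left(36888 - -1408820\right)\right) = \frac{66812811867267371 \left(-4496027 + \left(36888 + 1408820\right)\right)}{26045625629} = \frac{66812811867267371 \left(-4496027 + 1445708\right)}{26045625629} = \frac{66812811867267371}{26045625629} \left(-3050319\right) = - \frac{203800389482151139841349}{26045625629}$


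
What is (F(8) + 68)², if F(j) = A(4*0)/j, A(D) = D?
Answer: 4624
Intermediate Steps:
F(j) = 0 (F(j) = (4*0)/j = 0/j = 0)
(F(8) + 68)² = (0 + 68)² = 68² = 4624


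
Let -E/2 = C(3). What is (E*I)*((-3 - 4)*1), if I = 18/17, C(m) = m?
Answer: 756/17 ≈ 44.471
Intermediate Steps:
I = 18/17 (I = 18*(1/17) = 18/17 ≈ 1.0588)
E = -6 (E = -2*3 = -6)
(E*I)*((-3 - 4)*1) = (-6*18/17)*((-3 - 4)*1) = -(-756)/17 = -108/17*(-7) = 756/17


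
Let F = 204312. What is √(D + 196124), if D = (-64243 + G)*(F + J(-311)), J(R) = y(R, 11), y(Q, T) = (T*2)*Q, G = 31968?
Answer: I*√6373148126 ≈ 79832.0*I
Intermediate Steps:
y(Q, T) = 2*Q*T (y(Q, T) = (2*T)*Q = 2*Q*T)
J(R) = 22*R (J(R) = 2*R*11 = 22*R)
D = -6373344250 (D = (-64243 + 31968)*(204312 + 22*(-311)) = -32275*(204312 - 6842) = -32275*197470 = -6373344250)
√(D + 196124) = √(-6373344250 + 196124) = √(-6373148126) = I*√6373148126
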